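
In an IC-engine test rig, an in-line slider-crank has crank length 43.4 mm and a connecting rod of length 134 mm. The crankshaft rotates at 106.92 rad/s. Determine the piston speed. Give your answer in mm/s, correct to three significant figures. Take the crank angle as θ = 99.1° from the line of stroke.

4330

ω = 106.9 rad/s
For an in-line slider-crank, x = r cosθ + √(L² − r² sin²θ), so v = −rω sinθ·[1 + r cosθ/√(L² − r² sin²θ)].
With r = 0.0434 m, L = 0.134 m, θ = 99.1°: √(L² − r² sin²θ) = 0.12696 m.
v = −0.0434·106.9·0.98741·[1 + 0.0434·-0.15816/0.12696] = -4.3342 m/s.
|v| = 4.3342 m/s = 4334.2 mm/s.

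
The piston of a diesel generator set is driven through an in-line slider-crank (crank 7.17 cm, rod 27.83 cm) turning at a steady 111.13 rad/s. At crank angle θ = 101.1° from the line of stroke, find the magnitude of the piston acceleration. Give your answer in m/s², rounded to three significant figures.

388

ω = 111.1 rad/s
x(θ) = r cosθ + √(L² − r² sin²θ); with ω constant, a = ω²·d²x/dθ².
d²x/dθ² = −r cosθ − r²(cos2θ)/√u − r⁴ sin²2θ/(4u^{3/2}),  u = L² − r² sin²θ = 0.0725005 m².
Substituting r = 0.0717 m, L = 0.2783 m, θ = 101.1°: d²x/dθ² = +0.031433 m.
a = ω²·d²x/dθ² = (111.1)²·(+0.031433) = +388.19 m/s²;  |a| = 388.19 m/s².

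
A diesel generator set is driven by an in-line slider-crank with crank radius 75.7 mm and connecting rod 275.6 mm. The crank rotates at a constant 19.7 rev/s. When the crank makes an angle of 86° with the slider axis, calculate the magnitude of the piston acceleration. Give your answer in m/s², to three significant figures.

247

ω = 2π·19.7 = 123.8 rad/s
x(θ) = r cosθ + √(L² − r² sin²θ); with ω constant, a = ω²·d²x/dθ².
d²x/dθ² = −r cosθ − r²(cos2θ)/√u − r⁴ sin²2θ/(4u^{3/2}),  u = L² − r² sin²θ = 0.0702528 m².
Substituting r = 0.0757 m, L = 0.2756 m, θ = 86°: d²x/dθ² = +0.016121 m.
a = ω²·d²x/dθ² = (123.8)²·(+0.016121) = +246.99 m/s²;  |a| = 246.99 m/s².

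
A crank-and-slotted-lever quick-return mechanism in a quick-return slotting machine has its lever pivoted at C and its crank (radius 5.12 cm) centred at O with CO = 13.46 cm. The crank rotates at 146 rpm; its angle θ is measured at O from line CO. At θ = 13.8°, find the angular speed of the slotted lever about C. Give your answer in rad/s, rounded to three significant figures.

ω = 15.29 rad/s (from 146 rpm).
Crank pin A relative to C: A = (d + r cosθ, r sinθ); lever angle φ = atan2(r sinθ, d + r cosθ).
Differentiating tanφ: φ̇ = rω(d cosθ + r)/(d² + r² + 2dr cosθ).
d² + r² + 2dr cosθ = |CA|² = 0.0341238 m²;  d cosθ + r = +0.18191 m.
|ω_lever| = |0.0512·15.29·+0.18191| / 0.0341238 = 4.1731 rad/s.

4.17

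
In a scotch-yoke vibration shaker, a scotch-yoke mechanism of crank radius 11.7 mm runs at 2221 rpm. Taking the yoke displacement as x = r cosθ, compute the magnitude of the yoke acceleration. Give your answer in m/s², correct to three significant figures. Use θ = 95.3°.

ω = 232.6 rad/s (from 2221 rpm).
x = r cosθ ⇒ ẍ = −rω² cosθ (ω constant).
|a| = rω²|cosθ| = 0.0117·(232.6)²·|cos 95.3°| = 58.462 m/s².

58.5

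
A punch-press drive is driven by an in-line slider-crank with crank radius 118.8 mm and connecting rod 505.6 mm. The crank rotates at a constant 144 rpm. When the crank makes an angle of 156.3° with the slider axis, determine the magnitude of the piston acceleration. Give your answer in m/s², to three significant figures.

ω = 2π·144/60 = 15.08 rad/s
x(θ) = r cosθ + √(L² − r² sin²θ); with ω constant, a = ω²·d²x/dθ².
d²x/dθ² = −r cosθ − r²(cos2θ)/√u − r⁴ sin²2θ/(4u^{3/2}),  u = L² − r² sin²θ = 0.253351 m².
Substituting r = 0.1188 m, L = 0.5056 m, θ = 156.3°: d²x/dθ² = +0.08959 m.
a = ω²·d²x/dθ² = (15.08)²·(+0.08959) = +20.372 m/s²;  |a| = 20.372 m/s².

20.4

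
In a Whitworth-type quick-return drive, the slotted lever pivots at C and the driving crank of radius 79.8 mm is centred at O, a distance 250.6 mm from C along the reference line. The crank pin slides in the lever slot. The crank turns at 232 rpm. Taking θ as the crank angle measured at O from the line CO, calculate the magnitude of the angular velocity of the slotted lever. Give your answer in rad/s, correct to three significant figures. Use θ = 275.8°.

ω = 24.29 rad/s (from 232 rpm).
Crank pin A relative to C: A = (d + r cosθ, r sinθ); lever angle φ = atan2(r sinθ, d + r cosθ).
Differentiating tanφ: φ̇ = rω(d cosθ + r)/(d² + r² + 2dr cosθ).
d² + r² + 2dr cosθ = |CA|² = 0.0732102 m²;  d cosθ + r = +0.10512 m.
|ω_lever| = |0.0798·24.29·+0.10512| / 0.0732102 = 2.7839 rad/s.

2.78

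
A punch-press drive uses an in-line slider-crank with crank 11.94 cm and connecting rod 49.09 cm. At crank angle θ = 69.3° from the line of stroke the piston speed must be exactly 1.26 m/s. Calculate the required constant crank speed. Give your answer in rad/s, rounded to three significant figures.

10.4

For an in-line slider-crank, |v_piston| = rω|sinθ|·[1 + r cosθ/√(L² − r² sin²θ)].
With r = 0.1194 m, L = 0.4909 m, θ = 69.3°: the bracketed kinematic factor |dx/dθ| = 0.12155 m.
ω = v/|dx/dθ| = 1.26/0.12155 = 10.366 rad/s.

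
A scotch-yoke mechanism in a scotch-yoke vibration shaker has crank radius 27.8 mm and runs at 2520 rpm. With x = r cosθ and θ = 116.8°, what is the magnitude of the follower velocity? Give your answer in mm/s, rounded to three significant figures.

ω = 263.9 rad/s (from 2520 rpm).
x = r cosθ ⇒ ẋ = −rω sinθ.
|v| = rω|sinθ| = 0.0278·263.9·|sin 116.8°| = 6.5482 m/s = 6548.2 mm/s.

6550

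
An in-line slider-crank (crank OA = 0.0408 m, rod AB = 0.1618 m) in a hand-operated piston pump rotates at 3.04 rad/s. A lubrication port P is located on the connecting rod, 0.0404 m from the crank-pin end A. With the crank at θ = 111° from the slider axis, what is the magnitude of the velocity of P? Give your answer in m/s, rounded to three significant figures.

0.118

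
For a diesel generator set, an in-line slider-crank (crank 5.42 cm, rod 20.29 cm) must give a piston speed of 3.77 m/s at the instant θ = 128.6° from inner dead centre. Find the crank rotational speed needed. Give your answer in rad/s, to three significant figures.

For an in-line slider-crank, |v_piston| = rω|sinθ|·[1 + r cosθ/√(L² − r² sin²θ)].
With r = 0.0542 m, L = 0.2029 m, θ = 128.6°: the bracketed kinematic factor |dx/dθ| = 0.03514 m.
ω = v/|dx/dθ| = 3.77/0.03514 = 107.28 rad/s.

107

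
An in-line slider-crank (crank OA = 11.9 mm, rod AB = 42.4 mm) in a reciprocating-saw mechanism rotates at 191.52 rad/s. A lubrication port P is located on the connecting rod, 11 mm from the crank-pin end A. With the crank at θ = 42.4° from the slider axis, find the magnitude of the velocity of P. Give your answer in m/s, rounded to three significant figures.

2.04

ω = 191.5 rad/s.  Crank-pin speed |V_A| = rω = 2.2791 m/s, perpendicular to OA.
Rod angle: sinφ = −(r/L) sinθ ⇒ φ = -10.909°; ω_rod = −rω cosθ/√(L²−r²sin²θ) = -40.424 rad/s.
V_P = V_A + ω_rod × AP, with AP = 0.011 m along the rod.
Components: V_Px = −rω sinθ − a·ω_rod·sinφ = -1.6209 m/s;  V_Py = rω cosθ + a·ω_rod·cosφ = +1.2464 m/s.
|V_P| = √(V_Px² + V_Py²) = 2.0447 m/s.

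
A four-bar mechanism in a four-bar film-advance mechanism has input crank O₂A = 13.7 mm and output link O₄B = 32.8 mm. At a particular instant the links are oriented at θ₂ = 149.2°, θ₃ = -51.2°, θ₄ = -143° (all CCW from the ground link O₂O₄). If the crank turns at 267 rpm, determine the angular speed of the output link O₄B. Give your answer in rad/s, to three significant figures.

ω₂ = 27.96 rad/s (from 267 rpm).
Differentiating the loop-closure r₂e^{iθ₂}+r₃e^{iθ₃}=r₁+r₄e^{iθ₄} gives r₂ω₂e^{iθ₂}+r₃ω₃e^{iθ₃}=r₄ω₄e^{iθ₄}.
Eliminating the other unknown: ω₄ = r₂ω₂ sin(θ₂−θ₃) / [r₄ sin(θ₄−θ₃)].
Numerator sine = -0.34857; denominator sine = -0.99951.
Result = 0.0137·27.96·(-0.34857) / (0.0328·(-0.99951)) = +4.0728 rad/s; magnitude 4.0728 rad/s.

4.07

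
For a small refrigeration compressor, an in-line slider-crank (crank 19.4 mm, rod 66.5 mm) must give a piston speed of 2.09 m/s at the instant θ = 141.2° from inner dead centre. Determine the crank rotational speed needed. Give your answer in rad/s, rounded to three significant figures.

224

For an in-line slider-crank, |v_piston| = rω|sinθ|·[1 + r cosθ/√(L² − r² sin²θ)].
With r = 0.0194 m, L = 0.0665 m, θ = 141.2°: the bracketed kinematic factor |dx/dθ| = 0.009345 m.
ω = v/|dx/dθ| = 2.09/0.009345 = 223.65 rad/s.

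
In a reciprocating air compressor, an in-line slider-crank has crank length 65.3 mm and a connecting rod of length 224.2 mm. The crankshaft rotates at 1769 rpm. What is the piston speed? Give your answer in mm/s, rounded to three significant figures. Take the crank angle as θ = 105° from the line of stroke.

10800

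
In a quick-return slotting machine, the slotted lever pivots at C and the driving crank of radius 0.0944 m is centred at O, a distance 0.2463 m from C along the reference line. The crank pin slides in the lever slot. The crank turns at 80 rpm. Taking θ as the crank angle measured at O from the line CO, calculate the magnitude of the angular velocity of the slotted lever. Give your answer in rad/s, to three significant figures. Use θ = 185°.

5.13

ω = 8.378 rad/s (from 80 rpm).
Crank pin A relative to C: A = (d + r cosθ, r sinθ); lever angle φ = atan2(r sinθ, d + r cosθ).
Differentiating tanφ: φ̇ = rω(d cosθ + r)/(d² + r² + 2dr cosθ).
d² + r² + 2dr cosθ = |CA|² = 0.0232506 m²;  d cosθ + r = -0.15096 m.
|ω_lever| = |0.0944·8.378·-0.15096| / 0.0232506 = 5.1348 rad/s.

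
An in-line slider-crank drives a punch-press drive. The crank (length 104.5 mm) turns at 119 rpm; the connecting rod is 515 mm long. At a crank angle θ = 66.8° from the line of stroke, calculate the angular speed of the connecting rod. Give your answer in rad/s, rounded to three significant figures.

ω = 12.46 rad/s (converted from 119 rpm).
The rod makes angle φ with the slider axis where L sinφ = r sinθ; differentiating, L cosφ·φ̇ = r ω cosθ.
L cosφ = √(L² − r² sin²θ) = 0.50596 m.
|ω_rod| = r ω |cosθ| / √(L² − r² sin²θ) = 0.1045·12.46·0.39394/0.50596 = 1.0139 rad/s.

1.01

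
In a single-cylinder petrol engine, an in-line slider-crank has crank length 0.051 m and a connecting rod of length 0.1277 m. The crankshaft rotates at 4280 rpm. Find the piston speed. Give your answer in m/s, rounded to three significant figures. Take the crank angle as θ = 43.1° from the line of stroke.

ω = 2π·4280/60 = 448.2 rad/s
For an in-line slider-crank, x = r cosθ + √(L² − r² sin²θ), so v = −rω sinθ·[1 + r cosθ/√(L² − r² sin²θ)].
With r = 0.051 m, L = 0.1277 m, θ = 43.1°: √(L² − r² sin²θ) = 0.12285 m.
v = −0.051·448.2·0.68327·[1 + 0.051·0.73016/0.12285] = -20.353 m/s.
|v| = 20.353 m/s.

20.4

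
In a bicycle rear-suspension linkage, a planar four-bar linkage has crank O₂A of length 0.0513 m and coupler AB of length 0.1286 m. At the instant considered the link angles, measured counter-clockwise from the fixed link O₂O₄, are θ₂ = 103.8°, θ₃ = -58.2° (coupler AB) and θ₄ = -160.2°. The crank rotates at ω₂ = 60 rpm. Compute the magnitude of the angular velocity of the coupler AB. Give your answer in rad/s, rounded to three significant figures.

ω₂ = 6.283 rad/s (from 60 rpm).
Differentiating the loop-closure r₂e^{iθ₂}+r₃e^{iθ₃}=r₁+r₄e^{iθ₄} gives r₂ω₂e^{iθ₂}+r₃ω₃e^{iθ₃}=r₄ω₄e^{iθ₄}.
Eliminating the other unknown: ω₃ = r₂ω₂ sin(θ₄−θ₂) / [r₃ sin(θ₃−θ₄)].
Numerator sine = +0.99452; denominator sine = +0.97815.
Result = 0.0513·6.283·(+0.99452) / (0.1286·(+0.97815)) = +2.5484 rad/s; magnitude 2.5484 rad/s.

2.55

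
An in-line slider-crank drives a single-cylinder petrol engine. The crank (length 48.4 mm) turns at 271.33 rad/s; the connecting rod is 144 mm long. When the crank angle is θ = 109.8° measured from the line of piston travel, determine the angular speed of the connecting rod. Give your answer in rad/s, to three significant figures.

32.6

ω = 271.3 rad/s
The rod makes angle φ with the slider axis where L sinφ = r sinθ; differentiating, L cosφ·φ̇ = r ω cosθ.
L cosφ = √(L² − r² sin²θ) = 0.13661 m.
|ω_rod| = r ω |cosθ| / √(L² − r² sin²θ) = 0.0484·271.3·0.33874/0.13661 = 32.563 rad/s.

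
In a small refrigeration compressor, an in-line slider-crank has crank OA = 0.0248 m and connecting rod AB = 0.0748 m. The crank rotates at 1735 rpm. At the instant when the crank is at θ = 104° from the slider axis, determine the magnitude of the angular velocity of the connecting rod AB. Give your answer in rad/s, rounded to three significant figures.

15.4

ω = 181.7 rad/s (converted from 1735 rpm).
The rod makes angle φ with the slider axis where L sinφ = r sinθ; differentiating, L cosφ·φ̇ = r ω cosθ.
L cosφ = √(L² − r² sin²θ) = 0.070824 m.
|ω_rod| = r ω |cosθ| / √(L² − r² sin²θ) = 0.0248·181.7·0.24192/0.070824 = 15.391 rad/s.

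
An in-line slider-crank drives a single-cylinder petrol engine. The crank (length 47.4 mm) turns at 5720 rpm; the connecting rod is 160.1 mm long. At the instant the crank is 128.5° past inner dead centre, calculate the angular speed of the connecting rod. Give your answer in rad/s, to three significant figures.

113

ω = 599 rad/s (converted from 5720 rpm).
The rod makes angle φ with the slider axis where L sinφ = r sinθ; differentiating, L cosφ·φ̇ = r ω cosθ.
L cosφ = √(L² − r² sin²θ) = 0.15574 m.
|ω_rod| = r ω |cosθ| / √(L² − r² sin²θ) = 0.0474·599·0.62251/0.15574 = 113.49 rad/s.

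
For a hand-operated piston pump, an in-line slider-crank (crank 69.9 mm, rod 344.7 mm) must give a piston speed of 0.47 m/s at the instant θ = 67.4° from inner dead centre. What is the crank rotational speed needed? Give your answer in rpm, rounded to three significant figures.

64.4

For an in-line slider-crank, |v_piston| = rω|sinθ|·[1 + r cosθ/√(L² − r² sin²θ)].
With r = 0.0699 m, L = 0.3447 m, θ = 67.4°: the bracketed kinematic factor |dx/dθ| = 0.069652 m.
ω = v/|dx/dθ| = 0.47/0.069652 = 6.7478 rad/s.
N = 60ω/(2π) = 64.437 rpm.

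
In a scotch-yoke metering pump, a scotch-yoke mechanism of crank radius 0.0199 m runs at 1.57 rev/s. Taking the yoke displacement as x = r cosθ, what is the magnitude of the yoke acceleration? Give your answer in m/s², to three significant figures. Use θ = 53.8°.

1.14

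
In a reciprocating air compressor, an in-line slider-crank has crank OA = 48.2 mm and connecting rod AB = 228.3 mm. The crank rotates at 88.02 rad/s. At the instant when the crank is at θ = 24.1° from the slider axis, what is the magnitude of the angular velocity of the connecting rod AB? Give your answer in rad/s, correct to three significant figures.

17.0

ω = 88.02 rad/s
The rod makes angle φ with the slider axis where L sinφ = r sinθ; differentiating, L cosφ·φ̇ = r ω cosθ.
L cosφ = √(L² − r² sin²θ) = 0.22745 m.
|ω_rod| = r ω |cosθ| / √(L² − r² sin²θ) = 0.0482·88.02·0.91283/0.22745 = 17.027 rad/s.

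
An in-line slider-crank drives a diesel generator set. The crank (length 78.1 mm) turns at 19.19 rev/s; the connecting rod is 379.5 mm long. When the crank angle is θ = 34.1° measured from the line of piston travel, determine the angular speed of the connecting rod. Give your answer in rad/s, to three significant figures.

ω = 120.6 rad/s (converted from 19.19 rev/s).
The rod makes angle φ with the slider axis where L sinφ = r sinθ; differentiating, L cosφ·φ̇ = r ω cosθ.
L cosφ = √(L² − r² sin²θ) = 0.37697 m.
|ω_rod| = r ω |cosθ| / √(L² − r² sin²θ) = 0.0781·120.6·0.82806/0.37697 = 20.686 rad/s.

20.7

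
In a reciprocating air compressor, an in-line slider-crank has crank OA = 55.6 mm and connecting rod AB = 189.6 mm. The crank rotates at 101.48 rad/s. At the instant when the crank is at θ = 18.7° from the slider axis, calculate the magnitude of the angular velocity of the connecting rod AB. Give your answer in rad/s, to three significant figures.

28.3

ω = 101.5 rad/s
The rod makes angle φ with the slider axis where L sinφ = r sinθ; differentiating, L cosφ·φ̇ = r ω cosθ.
L cosφ = √(L² − r² sin²θ) = 0.18876 m.
|ω_rod| = r ω |cosθ| / √(L² − r² sin²θ) = 0.0556·101.5·0.94721/0.18876 = 28.313 rad/s.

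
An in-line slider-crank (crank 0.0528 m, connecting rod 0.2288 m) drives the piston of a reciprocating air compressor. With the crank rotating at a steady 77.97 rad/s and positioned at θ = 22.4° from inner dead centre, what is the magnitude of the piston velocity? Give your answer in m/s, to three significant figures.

ω = 77.97 rad/s
For an in-line slider-crank, x = r cosθ + √(L² − r² sin²θ), so v = −rω sinθ·[1 + r cosθ/√(L² − r² sin²θ)].
With r = 0.0528 m, L = 0.2288 m, θ = 22.4°: √(L² − r² sin²θ) = 0.22791 m.
v = −0.0528·77.97·0.38107·[1 + 0.0528·0.92455/0.22791] = -1.9048 m/s.
|v| = 1.9048 m/s.

1.90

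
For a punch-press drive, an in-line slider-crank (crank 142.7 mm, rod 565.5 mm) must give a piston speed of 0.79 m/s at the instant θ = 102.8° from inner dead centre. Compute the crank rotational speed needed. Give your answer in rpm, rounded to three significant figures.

For an in-line slider-crank, |v_piston| = rω|sinθ|·[1 + r cosθ/√(L² − r² sin²θ)].
With r = 0.1427 m, L = 0.5655 m, θ = 102.8°: the bracketed kinematic factor |dx/dθ| = 0.13113 m.
ω = v/|dx/dθ| = 0.79/0.13113 = 6.0247 rad/s.
N = 60ω/(2π) = 57.531 rpm.

57.5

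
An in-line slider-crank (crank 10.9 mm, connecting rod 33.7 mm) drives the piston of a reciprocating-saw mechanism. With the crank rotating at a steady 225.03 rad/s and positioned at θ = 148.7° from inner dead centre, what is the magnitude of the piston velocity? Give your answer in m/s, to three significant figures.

ω = 225 rad/s
For an in-line slider-crank, x = r cosθ + √(L² − r² sin²θ), so v = −rω sinθ·[1 + r cosθ/√(L² − r² sin²θ)].
With r = 0.0109 m, L = 0.0337 m, θ = 148.7°: √(L² − r² sin²θ) = 0.033221 m.
v = −0.0109·225·0.51952·[1 + 0.0109·-0.85446/0.033221] = -0.91704 m/s.
|v| = 0.91704 m/s.

0.917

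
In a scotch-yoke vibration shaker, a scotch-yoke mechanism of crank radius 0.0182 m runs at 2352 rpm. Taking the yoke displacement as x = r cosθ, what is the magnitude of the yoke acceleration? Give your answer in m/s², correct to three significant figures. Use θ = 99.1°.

ω = 246.3 rad/s (from 2352 rpm).
x = r cosθ ⇒ ẍ = −rω² cosθ (ω constant).
|a| = rω²|cosθ| = 0.0182·(246.3)²·|cos 99.1°| = 174.62 m/s².

175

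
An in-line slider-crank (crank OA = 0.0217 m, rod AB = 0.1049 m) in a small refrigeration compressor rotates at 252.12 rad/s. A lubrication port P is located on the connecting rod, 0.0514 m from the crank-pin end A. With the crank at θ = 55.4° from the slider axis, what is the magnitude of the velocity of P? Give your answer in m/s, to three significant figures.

ω = 252.1 rad/s.  Crank-pin speed |V_A| = rω = 5.471 m/s, perpendicular to OA.
Rod angle: sinφ = −(r/L) sinθ ⇒ φ = -9.804°; ω_rod = −rω cosθ/√(L²−r²sin²θ) = -30.054 rad/s.
V_P = V_A + ω_rod × AP, with AP = 0.0514 m along the rod.
Components: V_Px = −rω sinθ − a·ω_rod·sinφ = -4.7664 m/s;  V_Py = rω cosθ + a·ω_rod·cosφ = +1.5844 m/s.
|V_P| = √(V_Px² + V_Py²) = 5.0229 m/s.

5.02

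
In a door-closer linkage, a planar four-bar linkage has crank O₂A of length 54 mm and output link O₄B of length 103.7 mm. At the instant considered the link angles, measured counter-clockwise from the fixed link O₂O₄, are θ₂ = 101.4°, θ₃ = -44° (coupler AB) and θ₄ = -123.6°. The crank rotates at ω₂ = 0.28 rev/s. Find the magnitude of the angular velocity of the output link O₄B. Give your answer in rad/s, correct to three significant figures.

0.529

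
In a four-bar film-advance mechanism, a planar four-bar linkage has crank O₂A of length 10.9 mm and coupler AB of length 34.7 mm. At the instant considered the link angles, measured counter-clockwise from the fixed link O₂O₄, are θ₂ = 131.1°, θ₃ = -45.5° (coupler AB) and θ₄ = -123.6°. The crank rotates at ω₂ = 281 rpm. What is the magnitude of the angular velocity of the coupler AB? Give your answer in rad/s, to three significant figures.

ω₂ = 29.43 rad/s (from 281 rpm).
Differentiating the loop-closure r₂e^{iθ₂}+r₃e^{iθ₃}=r₁+r₄e^{iθ₄} gives r₂ω₂e^{iθ₂}+r₃ω₃e^{iθ₃}=r₄ω₄e^{iθ₄}.
Eliminating the other unknown: ω₃ = r₂ω₂ sin(θ₄−θ₂) / [r₃ sin(θ₃−θ₄)].
Numerator sine = +0.96456; denominator sine = +0.97851.
Result = 0.0109·29.43·(+0.96456) / (0.0347·(+0.97851)) = +9.1116 rad/s; magnitude 9.1116 rad/s.

9.11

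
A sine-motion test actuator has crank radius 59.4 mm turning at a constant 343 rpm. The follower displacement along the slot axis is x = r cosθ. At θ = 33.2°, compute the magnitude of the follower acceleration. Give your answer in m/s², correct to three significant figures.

64.1

ω = 35.92 rad/s (from 343 rpm).
x = r cosθ ⇒ ẍ = −rω² cosθ (ω constant).
|a| = rω²|cosθ| = 0.0594·(35.92)²·|cos 33.2°| = 64.126 m/s².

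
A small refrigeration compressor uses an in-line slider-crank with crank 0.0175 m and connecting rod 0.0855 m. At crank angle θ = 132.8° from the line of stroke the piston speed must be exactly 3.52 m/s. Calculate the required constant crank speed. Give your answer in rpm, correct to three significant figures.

3050

For an in-line slider-crank, |v_piston| = rω|sinθ|·[1 + r cosθ/√(L² − r² sin²θ)].
With r = 0.0175 m, L = 0.0855 m, θ = 132.8°: the bracketed kinematic factor |dx/dθ| = 0.011034 m.
ω = v/|dx/dθ| = 3.52/0.011034 = 319.01 rad/s.
N = 60ω/(2π) = 3046.3 rpm.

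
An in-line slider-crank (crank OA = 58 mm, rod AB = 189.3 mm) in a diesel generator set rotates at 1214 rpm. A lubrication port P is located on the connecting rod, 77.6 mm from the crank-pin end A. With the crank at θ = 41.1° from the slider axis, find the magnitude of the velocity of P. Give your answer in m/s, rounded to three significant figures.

ω = 127.1 rad/s.  Crank-pin speed |V_A| = rω = 7.3735 m/s, perpendicular to OA.
Rod angle: sinφ = −(r/L) sinθ ⇒ φ = -11.620°; ω_rod = −rω cosθ/√(L²−r²sin²θ) = -29.967 rad/s.
V_P = V_A + ω_rod × AP, with AP = 0.0776 m along the rod.
Components: V_Px = −rω sinθ − a·ω_rod·sinφ = -5.3155 m/s;  V_Py = rω cosθ + a·ω_rod·cosφ = +3.2787 m/s.
|V_P| = √(V_Px² + V_Py²) = 6.2454 m/s.

6.25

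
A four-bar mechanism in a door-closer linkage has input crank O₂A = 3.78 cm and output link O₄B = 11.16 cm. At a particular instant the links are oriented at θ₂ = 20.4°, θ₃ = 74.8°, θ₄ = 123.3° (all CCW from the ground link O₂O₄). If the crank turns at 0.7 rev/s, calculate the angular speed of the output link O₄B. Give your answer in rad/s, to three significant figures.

ω₂ = 4.398 rad/s (from 0.7 rev/s).
Differentiating the loop-closure r₂e^{iθ₂}+r₃e^{iθ₃}=r₁+r₄e^{iθ₄} gives r₂ω₂e^{iθ₂}+r₃ω₃e^{iθ₃}=r₄ω₄e^{iθ₄}.
Eliminating the other unknown: ω₄ = r₂ω₂ sin(θ₂−θ₃) / [r₄ sin(θ₄−θ₃)].
Numerator sine = -0.81310; denominator sine = +0.74896.
Result = 0.0378·4.398·(-0.81310) / (0.1116·(+0.74896)) = -1.6173 rad/s; magnitude 1.6173 rad/s.

1.62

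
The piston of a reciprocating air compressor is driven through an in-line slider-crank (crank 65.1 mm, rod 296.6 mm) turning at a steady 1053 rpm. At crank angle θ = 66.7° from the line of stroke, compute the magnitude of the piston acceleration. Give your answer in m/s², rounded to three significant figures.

192

ω = 2π·1053/60 = 110.3 rad/s
x(θ) = r cosθ + √(L² − r² sin²θ); with ω constant, a = ω²·d²x/dθ².
d²x/dθ² = −r cosθ − r²(cos2θ)/√u − r⁴ sin²2θ/(4u^{3/2}),  u = L² − r² sin²θ = 0.0843966 m².
Substituting r = 0.0651 m, L = 0.2966 m, θ = 66.7°: d²x/dθ² = -0.015823 m.
a = ω²·d²x/dθ² = (110.3)²·(-0.015823) = -192.4 m/s²;  |a| = 192.4 m/s².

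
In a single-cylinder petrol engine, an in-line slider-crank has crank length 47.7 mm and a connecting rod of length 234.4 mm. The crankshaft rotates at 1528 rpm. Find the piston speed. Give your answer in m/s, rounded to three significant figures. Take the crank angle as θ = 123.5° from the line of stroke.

5.64

ω = 2π·1528/60 = 160 rad/s
For an in-line slider-crank, x = r cosθ + √(L² − r² sin²θ), so v = −rω sinθ·[1 + r cosθ/√(L² − r² sin²θ)].
With r = 0.0477 m, L = 0.2344 m, θ = 123.5°: √(L² − r² sin²θ) = 0.231 m.
v = −0.0477·160·0.83389·[1 + 0.0477·-0.55194/0.231] = -5.6393 m/s.
|v| = 5.6393 m/s.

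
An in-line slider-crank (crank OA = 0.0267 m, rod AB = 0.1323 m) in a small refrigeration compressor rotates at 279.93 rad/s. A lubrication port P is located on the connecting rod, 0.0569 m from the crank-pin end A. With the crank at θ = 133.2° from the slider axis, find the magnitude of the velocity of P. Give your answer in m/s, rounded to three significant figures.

5.89

ω = 279.9 rad/s.  Crank-pin speed |V_A| = rω = 7.4741 m/s, perpendicular to OA.
Rod angle: sinφ = −(r/L) sinθ ⇒ φ = -8.460°; ω_rod = −rω cosθ/√(L²−r²sin²θ) = +39.098 rad/s.
V_P = V_A + ω_rod × AP, with AP = 0.0569 m along the rod.
Components: V_Px = −rω sinθ − a·ω_rod·sinφ = -5.1211 m/s;  V_Py = rω cosθ + a·ω_rod·cosφ = -2.9159 m/s.
|V_P| = √(V_Px² + V_Py²) = 5.8931 m/s.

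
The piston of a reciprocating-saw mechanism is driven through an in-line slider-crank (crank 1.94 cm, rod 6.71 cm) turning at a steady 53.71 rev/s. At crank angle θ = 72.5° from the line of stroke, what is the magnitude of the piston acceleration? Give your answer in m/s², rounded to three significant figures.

125

ω = 2π·53.7 = 337.5 rad/s
x(θ) = r cosθ + √(L² − r² sin²θ); with ω constant, a = ω²·d²x/dθ².
d²x/dθ² = −r cosθ − r²(cos2θ)/√u − r⁴ sin²2θ/(4u^{3/2}),  u = L² − r² sin²θ = 0.00416008 m².
Substituting r = 0.0194 m, L = 0.0671 m, θ = 72.5°: d²x/dθ² = -0.0010972 m.
a = ω²·d²x/dθ² = (337.5)²·(-0.0010972) = -124.96 m/s²;  |a| = 124.96 m/s².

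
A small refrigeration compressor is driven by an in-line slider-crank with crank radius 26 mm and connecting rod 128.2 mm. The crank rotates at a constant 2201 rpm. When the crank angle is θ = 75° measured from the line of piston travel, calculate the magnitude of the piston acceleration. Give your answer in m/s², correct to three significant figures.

ω = 2π·2201/60 = 230.5 rad/s
x(θ) = r cosθ + √(L² − r² sin²θ); with ω constant, a = ω²·d²x/dθ².
d²x/dθ² = −r cosθ − r²(cos2θ)/√u − r⁴ sin²2θ/(4u^{3/2}),  u = L² − r² sin²θ = 0.0158045 m².
Substituting r = 0.026 m, L = 0.1282 m, θ = 75°: d²x/dθ² = -0.0020869 m.
a = ω²·d²x/dθ² = (230.5)²·(-0.0020869) = -110.87 m/s²;  |a| = 110.87 m/s².

111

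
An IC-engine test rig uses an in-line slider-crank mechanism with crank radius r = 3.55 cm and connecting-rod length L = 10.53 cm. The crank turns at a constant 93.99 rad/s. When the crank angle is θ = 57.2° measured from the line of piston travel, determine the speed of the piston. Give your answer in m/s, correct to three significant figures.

ω = 93.99 rad/s
For an in-line slider-crank, x = r cosθ + √(L² − r² sin²θ), so v = −rω sinθ·[1 + r cosθ/√(L² − r² sin²θ)].
With r = 0.0355 m, L = 0.1053 m, θ = 57.2°: √(L² − r² sin²θ) = 0.10098 m.
v = −0.0355·93.99·0.84057·[1 + 0.0355·0.54171/0.10098] = -3.3388 m/s.
|v| = 3.3388 m/s.

3.34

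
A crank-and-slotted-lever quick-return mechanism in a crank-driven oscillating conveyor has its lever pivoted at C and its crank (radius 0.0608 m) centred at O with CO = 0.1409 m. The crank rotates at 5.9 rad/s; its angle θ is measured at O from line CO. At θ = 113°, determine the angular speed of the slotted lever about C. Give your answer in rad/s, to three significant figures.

0.122

ω = 5.9 rad/s
Crank pin A relative to C: A = (d + r cosθ, r sinθ); lever angle φ = atan2(r sinθ, d + r cosθ).
Differentiating tanφ: φ̇ = rω(d cosθ + r)/(d² + r² + 2dr cosθ).
d² + r² + 2dr cosθ = |CA|² = 0.0168549 m²;  d cosθ + r = +0.005746 m.
|ω_lever| = |0.0608·5.9·+0.005746| / 0.0168549 = 0.12229 rad/s.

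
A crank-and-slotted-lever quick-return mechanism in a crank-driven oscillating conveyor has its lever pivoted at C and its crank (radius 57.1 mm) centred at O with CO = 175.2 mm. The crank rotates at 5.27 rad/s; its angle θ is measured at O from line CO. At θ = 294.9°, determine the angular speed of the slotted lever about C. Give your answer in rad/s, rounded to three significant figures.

ω = 5.27 rad/s
Crank pin A relative to C: A = (d + r cosθ, r sinθ); lever angle φ = atan2(r sinθ, d + r cosθ).
Differentiating tanφ: φ̇ = rω(d cosθ + r)/(d² + r² + 2dr cosθ).
d² + r² + 2dr cosθ = |CA|² = 0.0423795 m²;  d cosθ + r = +0.13087 m.
|ω_lever| = |0.0571·5.27·+0.13087| / 0.0423795 = 0.92922 rad/s.

0.929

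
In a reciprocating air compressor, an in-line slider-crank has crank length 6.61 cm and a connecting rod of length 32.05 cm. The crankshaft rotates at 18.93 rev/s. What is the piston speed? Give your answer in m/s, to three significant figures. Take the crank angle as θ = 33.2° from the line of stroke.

5.05

ω = 2π·18.9 = 118.9 rad/s
For an in-line slider-crank, x = r cosθ + √(L² − r² sin²θ), so v = −rω sinθ·[1 + r cosθ/√(L² − r² sin²θ)].
With r = 0.0661 m, L = 0.3205 m, θ = 33.2°: √(L² − r² sin²θ) = 0.31845 m.
v = −0.0661·118.9·0.54756·[1 + 0.0661·0.83676/0.31845] = -5.0526 m/s.
|v| = 5.0526 m/s.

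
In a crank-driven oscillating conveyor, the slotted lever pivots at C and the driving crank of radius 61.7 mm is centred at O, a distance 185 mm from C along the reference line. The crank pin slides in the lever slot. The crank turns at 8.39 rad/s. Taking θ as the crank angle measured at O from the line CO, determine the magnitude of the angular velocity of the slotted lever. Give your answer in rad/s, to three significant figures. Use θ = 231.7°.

ω = 8.39 rad/s
Crank pin A relative to C: A = (d + r cosθ, r sinθ); lever angle φ = atan2(r sinθ, d + r cosθ).
Differentiating tanφ: φ̇ = rω(d cosθ + r)/(d² + r² + 2dr cosθ).
d² + r² + 2dr cosθ = |CA|² = 0.023883 m²;  d cosθ + r = -0.052959 m.
|ω_lever| = |0.0617·8.39·-0.052959| / 0.023883 = 1.1479 rad/s.

1.15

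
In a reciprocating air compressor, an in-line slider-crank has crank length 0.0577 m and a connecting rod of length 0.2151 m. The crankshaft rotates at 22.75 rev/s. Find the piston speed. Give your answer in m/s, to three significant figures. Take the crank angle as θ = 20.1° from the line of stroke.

3.55

ω = 2π·22.8 = 142.9 rad/s
For an in-line slider-crank, x = r cosθ + √(L² − r² sin²θ), so v = −rω sinθ·[1 + r cosθ/√(L² − r² sin²θ)].
With r = 0.0577 m, L = 0.2151 m, θ = 20.1°: √(L² − r² sin²θ) = 0.21418 m.
v = −0.0577·142.9·0.34366·[1 + 0.0577·0.93909/0.21418] = -3.5515 m/s.
|v| = 3.5515 m/s.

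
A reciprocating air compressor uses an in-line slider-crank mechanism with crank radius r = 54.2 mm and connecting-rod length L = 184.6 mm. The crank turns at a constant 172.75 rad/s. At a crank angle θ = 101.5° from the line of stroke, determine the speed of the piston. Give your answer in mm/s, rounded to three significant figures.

8610

ω = 172.8 rad/s
For an in-line slider-crank, x = r cosθ + √(L² − r² sin²θ), so v = −rω sinθ·[1 + r cosθ/√(L² − r² sin²θ)].
With r = 0.0542 m, L = 0.1846 m, θ = 101.5°: √(L² − r² sin²θ) = 0.17679 m.
v = −0.0542·172.8·0.97992·[1 + 0.0542·-0.19937/0.17679] = -8.6143 m/s.
|v| = 8.6143 m/s = 8614.3 mm/s.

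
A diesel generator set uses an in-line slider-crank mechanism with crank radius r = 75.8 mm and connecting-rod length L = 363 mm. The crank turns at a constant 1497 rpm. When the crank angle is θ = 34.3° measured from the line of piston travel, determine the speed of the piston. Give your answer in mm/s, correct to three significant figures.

ω = 2π·1497/60 = 156.8 rad/s
For an in-line slider-crank, x = r cosθ + √(L² − r² sin²θ), so v = −rω sinθ·[1 + r cosθ/√(L² − r² sin²θ)].
With r = 0.0758 m, L = 0.363 m, θ = 34.3°: √(L² − r² sin²θ) = 0.36048 m.
v = −0.0758·156.8·0.56353·[1 + 0.0758·0.82610/0.36048] = -7.8595 m/s.
|v| = 7.8595 m/s = 7859.5 mm/s.

7860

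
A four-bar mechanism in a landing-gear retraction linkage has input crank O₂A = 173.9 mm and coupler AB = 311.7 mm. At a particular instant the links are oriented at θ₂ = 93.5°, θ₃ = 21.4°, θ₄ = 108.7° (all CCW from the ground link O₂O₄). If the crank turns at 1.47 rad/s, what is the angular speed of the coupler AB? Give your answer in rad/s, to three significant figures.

ω₂ = 1.47 rad/s
Differentiating the loop-closure r₂e^{iθ₂}+r₃e^{iθ₃}=r₁+r₄e^{iθ₄} gives r₂ω₂e^{iθ₂}+r₃ω₃e^{iθ₃}=r₄ω₄e^{iθ₄}.
Eliminating the other unknown: ω₃ = r₂ω₂ sin(θ₄−θ₂) / [r₃ sin(θ₃−θ₄)].
Numerator sine = +0.26219; denominator sine = -0.99889.
Result = 0.1739·1.47·(+0.26219) / (0.3117·(-0.99889)) = -0.21527 rad/s; magnitude 0.21527 rad/s.

0.215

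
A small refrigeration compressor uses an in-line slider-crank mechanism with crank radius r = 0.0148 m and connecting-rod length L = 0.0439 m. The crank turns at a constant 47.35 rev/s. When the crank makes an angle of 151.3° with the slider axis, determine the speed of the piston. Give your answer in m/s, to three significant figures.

1.48

ω = 2π·47.4 = 297.5 rad/s
For an in-line slider-crank, x = r cosθ + √(L² − r² sin²θ), so v = −rω sinθ·[1 + r cosθ/√(L² − r² sin²θ)].
With r = 0.0148 m, L = 0.0439 m, θ = 151.3°: √(L² − r² sin²θ) = 0.043321 m.
v = −0.0148·297.5·0.48022·[1 + 0.0148·-0.87715/0.043321] = -1.4808 m/s.
|v| = 1.4808 m/s.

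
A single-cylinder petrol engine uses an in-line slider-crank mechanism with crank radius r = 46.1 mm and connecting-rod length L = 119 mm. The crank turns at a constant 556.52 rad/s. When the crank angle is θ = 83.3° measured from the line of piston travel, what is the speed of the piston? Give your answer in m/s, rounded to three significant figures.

26.7

ω = 556.5 rad/s
For an in-line slider-crank, x = r cosθ + √(L² − r² sin²θ), so v = −rω sinθ·[1 + r cosθ/√(L² − r² sin²θ)].
With r = 0.0461 m, L = 0.119 m, θ = 83.3°: √(L² − r² sin²θ) = 0.10984 m.
v = −0.0461·556.5·0.99317·[1 + 0.0461·0.11667/0.10984] = -26.728 m/s.
|v| = 26.728 m/s.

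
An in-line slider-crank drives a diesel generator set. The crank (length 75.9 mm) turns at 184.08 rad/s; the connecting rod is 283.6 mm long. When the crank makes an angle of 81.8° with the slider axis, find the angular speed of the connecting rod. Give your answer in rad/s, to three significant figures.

ω = 184.1 rad/s
The rod makes angle φ with the slider axis where L sinφ = r sinθ; differentiating, L cosφ·φ̇ = r ω cosθ.
L cosφ = √(L² − r² sin²θ) = 0.27347 m.
|ω_rod| = r ω |cosθ| / √(L² − r² sin²θ) = 0.0759·184.1·0.14263/0.27347 = 7.287 rad/s.

7.29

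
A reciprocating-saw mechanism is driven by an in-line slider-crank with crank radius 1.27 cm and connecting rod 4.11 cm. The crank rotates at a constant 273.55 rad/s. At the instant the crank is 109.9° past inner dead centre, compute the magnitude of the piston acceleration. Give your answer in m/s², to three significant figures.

556

ω = 273.6 rad/s
x(θ) = r cosθ + √(L² − r² sin²θ); with ω constant, a = ω²·d²x/dθ².
d²x/dθ² = −r cosθ − r²(cos2θ)/√u − r⁴ sin²2θ/(4u^{3/2}),  u = L² − r² sin²θ = 0.00154661 m².
Substituting r = 0.0127 m, L = 0.0411 m, θ = 109.9°: d²x/dθ² = +0.0074299 m.
a = ω²·d²x/dθ² = (273.6)²·(+0.0074299) = +555.98 m/s²;  |a| = 555.98 m/s².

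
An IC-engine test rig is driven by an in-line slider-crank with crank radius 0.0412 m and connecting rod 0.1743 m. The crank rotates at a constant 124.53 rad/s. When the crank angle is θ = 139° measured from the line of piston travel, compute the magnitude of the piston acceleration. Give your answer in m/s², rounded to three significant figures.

ω = 124.5 rad/s
x(θ) = r cosθ + √(L² − r² sin²θ); with ω constant, a = ω²·d²x/dθ².
d²x/dθ² = −r cosθ − r²(cos2θ)/√u − r⁴ sin²2θ/(4u^{3/2}),  u = L² − r² sin²θ = 0.0296499 m².
Substituting r = 0.0412 m, L = 0.1743 m, θ = 139°: d²x/dθ² = +0.029584 m.
a = ω²·d²x/dθ² = (124.5)²·(+0.029584) = +458.78 m/s²;  |a| = 458.78 m/s².

459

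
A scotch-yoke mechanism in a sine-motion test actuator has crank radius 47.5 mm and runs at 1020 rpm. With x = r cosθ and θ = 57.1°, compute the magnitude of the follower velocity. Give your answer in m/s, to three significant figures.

4.26

ω = 106.8 rad/s (from 1020 rpm).
x = r cosθ ⇒ ẋ = −rω sinθ.
|v| = rω|sinθ| = 0.0475·106.8·|sin 57.1°| = 4.26 m/s.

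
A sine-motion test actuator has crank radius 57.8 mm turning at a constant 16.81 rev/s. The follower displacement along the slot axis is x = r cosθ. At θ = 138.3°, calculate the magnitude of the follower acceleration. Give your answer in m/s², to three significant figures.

481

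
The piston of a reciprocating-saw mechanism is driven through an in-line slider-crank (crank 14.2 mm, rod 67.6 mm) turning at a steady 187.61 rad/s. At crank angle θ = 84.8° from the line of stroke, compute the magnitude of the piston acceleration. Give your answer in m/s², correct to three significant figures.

60.3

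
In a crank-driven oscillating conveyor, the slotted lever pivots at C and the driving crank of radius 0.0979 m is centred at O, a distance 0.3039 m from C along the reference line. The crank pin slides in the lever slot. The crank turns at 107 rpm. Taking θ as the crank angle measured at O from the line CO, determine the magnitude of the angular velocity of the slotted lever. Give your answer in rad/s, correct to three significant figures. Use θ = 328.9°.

ω = 11.21 rad/s (from 107 rpm).
Crank pin A relative to C: A = (d + r cosθ, r sinθ); lever angle φ = atan2(r sinθ, d + r cosθ).
Differentiating tanφ: φ̇ = rω(d cosθ + r)/(d² + r² + 2dr cosθ).
d² + r² + 2dr cosθ = |CA|² = 0.152891 m²;  d cosθ + r = +0.35812 m.
|ω_lever| = |0.0979·11.21·+0.35812| / 0.152891 = 2.5695 rad/s.

2.57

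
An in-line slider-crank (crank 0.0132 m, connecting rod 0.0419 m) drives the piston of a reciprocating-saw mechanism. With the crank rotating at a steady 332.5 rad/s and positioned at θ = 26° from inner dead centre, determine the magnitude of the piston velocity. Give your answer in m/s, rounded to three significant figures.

2.47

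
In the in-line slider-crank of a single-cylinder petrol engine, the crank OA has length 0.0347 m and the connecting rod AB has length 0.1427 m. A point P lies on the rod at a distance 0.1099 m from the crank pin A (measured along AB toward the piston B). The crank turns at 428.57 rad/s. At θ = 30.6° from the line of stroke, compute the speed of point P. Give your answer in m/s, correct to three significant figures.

9.28

ω = 428.6 rad/s.  Crank-pin speed |V_A| = rω = 14.871 m/s, perpendicular to OA.
Rod angle: sinφ = −(r/L) sinθ ⇒ φ = -7.110°; ω_rod = −rω cosθ/√(L²−r²sin²θ) = -90.397 rad/s.
V_P = V_A + ω_rod × AP, with AP = 0.1099 m along the rod.
Components: V_Px = −rω sinθ − a·ω_rod·sinφ = -8.7999 m/s;  V_Py = rω cosθ + a·ω_rod·cosφ = +2.9422 m/s.
|V_P| = √(V_Px² + V_Py²) = 9.2787 m/s.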